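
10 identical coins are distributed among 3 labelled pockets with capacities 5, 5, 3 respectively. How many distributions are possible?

By stars and bars, unrestricted non-negative solutions to x_1+…+x_3 = 10 number C(10+2,2) = 66.
Subtract solutions that violate a single cap (substitute x_i' = x_i − (cap_i+1)): x_1 ≥ 6 gives C(6,2) = 15; x_2 ≥ 6 gives C(6,2) = 15; x_3 ≥ 4 gives C(8,2) = 28. Together 58.
Add back pairs where two caps are both exceeded: 0 + 1 + 1 = 2.
By inclusion–exclusion the count is 66 − 58 + 2 = 10.

10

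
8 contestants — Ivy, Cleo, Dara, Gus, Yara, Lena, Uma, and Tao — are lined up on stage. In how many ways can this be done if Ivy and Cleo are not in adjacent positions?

There are 8! = 40320 arrangements in all. If Ivy and Cleo are adjacent, merging them into one block gives 2·(7)! = 10080 arrangements.
Complementary counting: 40320 − 10080 = 30240.

30240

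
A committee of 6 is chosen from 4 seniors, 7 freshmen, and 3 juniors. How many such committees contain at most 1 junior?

Split by how many juniors are chosen (0 through 1).
Sum: C(3,0)·C(11,6) + C(3,1)·C(11,5) = 462 + 1386 = 1848.

1848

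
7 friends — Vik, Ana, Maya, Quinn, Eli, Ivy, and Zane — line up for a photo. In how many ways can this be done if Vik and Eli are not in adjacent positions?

3600

Of the 7! = 5040 arrangements, those with Vik and Eli adjacent number 2 × 6! = 1440 (treat the pair as a block with 2 internal orders).
So 5040 − 1440 = 3600 arrangements keep them apart.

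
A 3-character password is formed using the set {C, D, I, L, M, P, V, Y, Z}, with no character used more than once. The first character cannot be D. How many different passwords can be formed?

The first character has 9−1 = 8 choices (anything except D).
The remaining 2 characters are filled from the other 8 symbols without repetition: 8 × 7 = 56.
Total: 8 × 56 = 448.

448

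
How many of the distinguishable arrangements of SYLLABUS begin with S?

2520

With the first slot taken by S, it remains to arrange the other 7 letters (YLLABUS).
Those 7 letters have L appearing twice, giving (7)!/(2!) = 2520.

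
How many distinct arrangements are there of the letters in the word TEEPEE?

TEEPEE has 6 letters with E appearing 4 times.
So there are 6! / (4!) = 30 distinguishable arrangements.

30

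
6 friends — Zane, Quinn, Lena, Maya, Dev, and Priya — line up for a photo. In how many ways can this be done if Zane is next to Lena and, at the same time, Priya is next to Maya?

Treat {Zane,Lena} as one block (2 orders) and {Priya,Maya} as another (2 orders).
That leaves 4 units to arrange: 2 × 2 × 4! = 4 × 24 = 96.

96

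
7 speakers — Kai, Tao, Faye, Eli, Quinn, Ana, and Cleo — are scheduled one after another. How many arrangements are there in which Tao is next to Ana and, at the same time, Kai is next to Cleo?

480

Treat {Tao,Ana} as one block (2 orders) and {Kai,Cleo} as another (2 orders).
That leaves 5 units to arrange: 2 × 2 × 5! = 4 × 120 = 480.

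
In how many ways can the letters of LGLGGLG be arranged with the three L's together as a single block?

5

Treat the 3 copies of L as a single block. The multiset to arrange is then {LLL, G, G, G, G}, 5 items in all.
That gives (5)!/(4!) = 5 arrangements.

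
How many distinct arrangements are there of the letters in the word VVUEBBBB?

840

VVUEBBBB has 8 letters with B appearing 4 times and V appearing twice.
The number of distinct arrangements is 8!/(4!·2!) = 40320/48 = 840.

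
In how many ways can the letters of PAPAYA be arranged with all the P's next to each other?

20

Treat the 2 copies of P as a single block. The multiset to arrange is then {PP, A, A, A, Y}, 5 items in all.
That gives (5)!/(3!) = 20 arrangements.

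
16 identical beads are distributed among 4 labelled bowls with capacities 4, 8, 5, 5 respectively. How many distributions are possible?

78

Ignoring the caps, the number of non-negative solutions to x_1+…+x_4 = 16 is C(19,3) = 969.
Subtract solutions that violate a single cap (substitute x_i' = x_i − (cap_i+1)): x_1 ≥ 5 gives C(14,3) = 364; x_2 ≥ 9 gives C(10,3) = 120; x_3 ≥ 6 gives C(13,3) = 286; x_4 ≥ 6 gives C(13,3) = 286. Together 1056.
Add back pairs where two caps are both exceeded: 10 + 56 + 56 + 4 + 4 + 35 = 165.
By inclusion–exclusion the count is 969 − 1056 + 165 = 78.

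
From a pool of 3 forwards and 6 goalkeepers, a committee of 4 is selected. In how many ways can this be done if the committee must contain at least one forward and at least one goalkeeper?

Unrestricted: C(9,4) = 126 ways to pick any 4 of the 9.
Subtract selections that omit an entire group: no forwards → C(6,4) = 15; no goalkeepers → C(3,4) = 0.
Both groups omitted at once is impossible, so 126 − 15 = 111.

111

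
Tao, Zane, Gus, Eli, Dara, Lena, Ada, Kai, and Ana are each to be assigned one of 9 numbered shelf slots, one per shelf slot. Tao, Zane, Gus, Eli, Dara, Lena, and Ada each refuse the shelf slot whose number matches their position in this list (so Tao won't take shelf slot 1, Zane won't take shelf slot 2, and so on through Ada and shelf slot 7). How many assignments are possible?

Let Aᵢ (for 1 ≤ i ≤ 7) be the placements that put person i in their forbidden shelf slot. Any j of these fix j positions, leaving (9−j)! ways to fill the rest, and there are C(7,j) ways to pick which j.
By inclusion–exclusion, the number of valid placements is Σ_{j=0}^{7} (−1)^j C(7,j)·(9−j)!.
Computing: 362880 − 282240 + 105840 − 25200 + 4200 − 504 + 42 − 2 = 165016.

165016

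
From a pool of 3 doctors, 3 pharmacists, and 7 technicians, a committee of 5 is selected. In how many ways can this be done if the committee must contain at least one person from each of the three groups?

With no constraint there are C(13,5) = 1287 possible selections.
Subtract selections that omit an entire group: no doctors → C(10,5) = 252; no pharmacists → C(10,5) = 252; no technicians → C(6,5) = 6.
Add back selections omitting two groups (i.e. drawn from a single group): C(3,5) + C(3,5) + C(7,5) = 21.
By inclusion–exclusion: 1287 − 510 + 21 = 798.

798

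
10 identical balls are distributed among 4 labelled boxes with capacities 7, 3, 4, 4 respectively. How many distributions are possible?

89

Without the upper bounds there are C(13,3) = 286 ways to split 10 among 4 boxes.
Subtract solutions that violate a single cap (substitute x_i' = x_i − (cap_i+1)): x_1 ≥ 8 gives C(5,3) = 10; x_2 ≥ 4 gives C(9,3) = 84; x_3 ≥ 5 gives C(8,3) = 56; x_4 ≥ 5 gives C(8,3) = 56. Together 206.
Add back pairs where two caps are both exceeded: 0 + 0 + 0 + 4 + 4 + 1 = 9.
By inclusion–exclusion the count is 286 − 206 + 9 = 89.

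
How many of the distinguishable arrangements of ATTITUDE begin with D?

840

Fix D in the first position and arrange the remaining 7 letters.
Those 7 letters have T appearing 3 times, giving (7)!/(3!) = 840.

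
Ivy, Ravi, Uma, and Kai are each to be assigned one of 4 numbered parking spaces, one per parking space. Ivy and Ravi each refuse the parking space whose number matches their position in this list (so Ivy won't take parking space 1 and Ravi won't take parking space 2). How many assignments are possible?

14

Let Aᵢ (for i ∈ {1, 2}) be the placements that put person i in their forbidden parking space. Any j of these fix j positions, leaving (4−j)! ways to fill the rest, and there are C(2,j) ways to pick which j.
By inclusion–exclusion, the number of valid placements is Σ_{j=0}^{2} (−1)^j C(2,j)·(4−j)!.
Computing: 24 − 12 + 2 = 14.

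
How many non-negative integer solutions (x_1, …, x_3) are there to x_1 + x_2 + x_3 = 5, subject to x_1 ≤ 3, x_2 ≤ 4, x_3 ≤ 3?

14

Ignoring the caps, the number of non-negative solutions to x_1+…+x_3 = 5 is C(7,2) = 21.
Subtract solutions that violate a single cap (substitute x_i' = x_i − (cap_i+1)): x_1 ≥ 4 gives C(3,2) = 3; x_2 ≥ 5 gives C(2,2) = 1; x_3 ≥ 4 gives C(3,2) = 3. Together 7.
No two caps can be exceeded simultaneously, so the pair terms are all 0.
By inclusion–exclusion the count is 21 − 7 + 0 = 14.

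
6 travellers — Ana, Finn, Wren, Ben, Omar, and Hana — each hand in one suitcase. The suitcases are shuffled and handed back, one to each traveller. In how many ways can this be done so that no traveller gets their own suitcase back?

This is the derangement count D_6: permutations of 6 items with no fixed point.
By inclusion–exclusion this is Σ_{j=0}^{6} (−1)^j C(6,j)·(6−j)!.
Computing: 720 − 720 + 360 − 120 + 30 − 6 + 1 = 265.

265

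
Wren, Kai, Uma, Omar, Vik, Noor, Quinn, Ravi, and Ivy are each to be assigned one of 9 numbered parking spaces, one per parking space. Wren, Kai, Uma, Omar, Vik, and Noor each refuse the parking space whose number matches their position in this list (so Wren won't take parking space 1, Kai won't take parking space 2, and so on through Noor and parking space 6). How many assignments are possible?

Let Aᵢ (for 1 ≤ i ≤ 6) be the placements that put person i in their forbidden parking space. Any j of these fix j positions, leaving (9−j)! ways to fill the rest, and there are C(6,j) ways to pick which j.
By inclusion–exclusion, the number of valid placements is Σ_{j=0}^{6} (−1)^j C(6,j)·(9−j)!.
Computing: 362880 − 241920 + 75600 − 14400 + 1800 − 144 + 6 = 183822.

183822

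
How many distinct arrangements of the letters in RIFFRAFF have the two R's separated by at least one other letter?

630

There are 8!/(4!·2!) = 840 arrangements of RIFFRAFF in total.
Arrangements with the R's together: treat RR as one letter, giving (7)!/(4!) = 210.
Subtracting, 840 − 210 = 630 arrangements keep the R's apart.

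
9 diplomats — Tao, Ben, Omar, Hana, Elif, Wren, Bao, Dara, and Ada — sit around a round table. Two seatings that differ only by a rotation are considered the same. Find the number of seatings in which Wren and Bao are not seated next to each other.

30240

Without the restriction there are (8)! = 40320 seatings.
Seatings with Wren beside Bao: treat them as a block with 2 internal orders, giving 2 × (7)! = 10080.
Subtracting, 40320 − 10080 = 30240.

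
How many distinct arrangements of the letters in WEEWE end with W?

With the last slot taken by W, it remains to arrange the other 4 letters (EEWE).
Those 4 letters have E appearing 3 times, giving (4)!/(3!) = 4.

4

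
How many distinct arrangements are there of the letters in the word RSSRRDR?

105

Letter multiplicities in RSSRRDR: D×1, R×4, S×2.
Dividing 7! = 5040 by 4!·2! = 48 for the repeated letters gives 105.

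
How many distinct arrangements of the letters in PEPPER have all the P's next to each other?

Treat the 3 copies of P as a single block. The multiset to arrange is then {PPP, E, E, R}, 4 items in all.
That gives (4)!/(2!) = 12 arrangements.

12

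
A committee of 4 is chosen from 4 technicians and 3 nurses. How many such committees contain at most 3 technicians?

34

Split by how many technicians are chosen (0 through 3).
Sum: C(4,0)·C(3,4) + C(4,1)·C(3,3) + C(4,2)·C(3,2) + C(4,3)·C(3,1) = 0 + 4 + 18 + 12 = 34.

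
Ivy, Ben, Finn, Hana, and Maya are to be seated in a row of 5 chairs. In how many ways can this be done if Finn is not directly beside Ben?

There are 5! = 120 arrangements in all. If Finn and Ben are adjacent, merging them into one block gives 2·(4)! = 48 arrangements.
Complementary counting: 120 − 48 = 72.

72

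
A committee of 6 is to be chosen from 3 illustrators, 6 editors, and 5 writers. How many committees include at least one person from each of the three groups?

2430

Total 6-person selections from all 14: C(14,6) = 3003.
Subtract selections that omit an entire group: no illustrators → C(11,6) = 462; no editors → C(8,6) = 28; no writers → C(9,6) = 84.
Add back selections omitting two groups (i.e. drawn from a single group): C(3,6) + C(6,6) + C(5,6) = 1.
By inclusion–exclusion: 3003 − 574 + 1 = 2430.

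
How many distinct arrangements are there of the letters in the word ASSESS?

The 6 letters of ASSESS have repeats: S appearing 4 times.
Dividing 6! = 720 by 4! = 24 for the repeated letters gives 30.

30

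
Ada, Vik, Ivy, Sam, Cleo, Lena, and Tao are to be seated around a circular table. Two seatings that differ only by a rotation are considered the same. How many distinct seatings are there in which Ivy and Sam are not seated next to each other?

All circular seatings of 7 people number (6)! = 720.
Seatings with Ivy beside Sam: treat them as a block with 2 internal orders, giving 2 × (5)! = 240.
Subtracting, 720 − 240 = 480.

480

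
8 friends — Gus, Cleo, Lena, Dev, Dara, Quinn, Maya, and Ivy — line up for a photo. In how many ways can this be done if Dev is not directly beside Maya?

30240

Of the 8! = 40320 arrangements, those with Dev and Maya adjacent number 2 × 7! = 10080 (treat the pair as a block with 2 internal orders).
Complementary counting: 40320 − 10080 = 30240.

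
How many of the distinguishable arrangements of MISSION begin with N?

180

Fix N in the first position and arrange the remaining 6 letters.
Those 6 letters have I appearing twice and S appearing twice, giving (6)!/(2!·2!) = 180.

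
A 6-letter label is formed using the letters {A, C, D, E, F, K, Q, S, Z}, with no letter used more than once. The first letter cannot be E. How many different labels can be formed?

53760

The first letter has 9−1 = 8 choices (anything except E).
The remaining 5 letters are filled from the other 8 symbols without repetition: 8 × 7 × 6 × 5 × 4 = 6720.
Total: 8 × 6720 = 53760.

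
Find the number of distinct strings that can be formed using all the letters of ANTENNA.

420

ANTENNA has 7 letters with A appearing twice and N appearing 3 times.
So there are 7! / (3!·2!) = 420 distinguishable arrangements.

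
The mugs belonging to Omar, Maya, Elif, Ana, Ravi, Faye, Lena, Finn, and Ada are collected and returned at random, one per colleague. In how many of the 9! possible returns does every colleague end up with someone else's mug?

Count assignments avoiding every fixed point. For any j of the 9 colleagues fixed to their own mug, the other 9−j can be arranged in (9−j)! ways.
By inclusion–exclusion this is Σ_{j=0}^{9} (−1)^j C(9,j)·(9−j)!.
Computing: 362880 − 362880 + 181440 − 60480 + 15120 − 3024 + 504 − 72 + 9 − 1 = 133496.

133496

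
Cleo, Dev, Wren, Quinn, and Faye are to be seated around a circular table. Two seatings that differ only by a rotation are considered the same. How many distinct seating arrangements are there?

24

Seat Cleo anywhere (absorbing the rotational symmetry), then permute the other 4: (4)! = 24.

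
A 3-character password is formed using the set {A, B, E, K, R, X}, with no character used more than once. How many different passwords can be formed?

120

Choose and order 3 of the 6 symbols: the first character has 6 options, the next 5, then 4.
That product is 6 × 5 × 4 = 120.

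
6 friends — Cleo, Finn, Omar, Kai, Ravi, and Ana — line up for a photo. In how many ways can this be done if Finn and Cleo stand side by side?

Place the 4 others and the Finn-Cleo pair as 5 objects in a line; the pair has 2 internal arrangements.
So the count is 2·(5)! = 240.

240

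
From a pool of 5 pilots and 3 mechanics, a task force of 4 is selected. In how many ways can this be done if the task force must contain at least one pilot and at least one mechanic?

65

Total 4-person selections from all 8: C(8,4) = 70.
Subtract selections that omit an entire group: no pilots → C(3,4) = 0; no mechanics → C(5,4) = 5.
Both groups omitted at once is impossible, so 70 − 5 = 65.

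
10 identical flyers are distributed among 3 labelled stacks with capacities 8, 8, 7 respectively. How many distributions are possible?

54

Ignoring the caps, the number of non-negative solutions to x_1+…+x_3 = 10 is C(12,2) = 66.
Subtract solutions that violate a single cap (substitute x_i' = x_i − (cap_i+1)): x_1 ≥ 9 gives C(3,2) = 3; x_2 ≥ 9 gives C(3,2) = 3; x_3 ≥ 8 gives C(4,2) = 6. Together 12.
No two caps can be exceeded simultaneously, so the pair terms are all 0.
By inclusion–exclusion the count is 66 − 12 + 0 = 54.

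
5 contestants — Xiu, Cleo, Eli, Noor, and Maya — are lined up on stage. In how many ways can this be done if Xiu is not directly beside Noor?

There are 5! = 120 arrangements in all. If Xiu and Noor are adjacent, merging them into one block gives 2·(4)! = 48 arrangements.
Complementary counting: 120 − 48 = 72.

72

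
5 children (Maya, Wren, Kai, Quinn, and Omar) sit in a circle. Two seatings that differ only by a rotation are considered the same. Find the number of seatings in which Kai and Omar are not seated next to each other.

Without the restriction there are (4)! = 24 seatings.
Those with Kai next to Omar: fuse the pair into one unit and seat 4 units around a circle — 2·(3)! = 12.
Subtracting, 24 − 12 = 12.

12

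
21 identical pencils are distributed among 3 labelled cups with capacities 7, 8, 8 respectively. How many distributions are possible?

Ignoring the caps, the number of non-negative solutions to x_1+…+x_3 = 21 is C(23,2) = 253.
Subtract solutions that violate a single cap (substitute x_i' = x_i − (cap_i+1)): x_1 ≥ 8 gives C(15,2) = 105; x_2 ≥ 9 gives C(14,2) = 91; x_3 ≥ 9 gives C(14,2) = 91. Together 287.
Add back pairs where two caps are both exceeded: 15 + 15 + 10 = 40.
By inclusion–exclusion the count is 253 − 287 + 40 = 6.

6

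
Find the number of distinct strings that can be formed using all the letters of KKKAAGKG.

420

The 8 letters of KKKAAGKG have repeats: A appearing twice, G appearing twice, and K appearing 4 times.
Dividing 8! = 40320 by 4!·2!·2! = 96 for the repeated letters gives 420.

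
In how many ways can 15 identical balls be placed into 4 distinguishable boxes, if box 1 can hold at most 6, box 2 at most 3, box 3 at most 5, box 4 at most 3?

By stars and bars, unrestricted non-negative solutions to x_1+…+x_4 = 15 number C(15+3,3) = 816.
Subtract solutions that violate a single cap (substitute x_i' = x_i − (cap_i+1)): x_1 ≥ 7 gives C(11,3) = 165; x_2 ≥ 4 gives C(14,3) = 364; x_3 ≥ 6 gives C(12,3) = 220; x_4 ≥ 4 gives C(14,3) = 364. Together 1113.
Add back pairs where two caps are both exceeded: 35 + 10 + 35 + 56 + 120 + 56 = 312.
Subtract triples: 0 + 1 + 0 + 4 = 5.
By inclusion–exclusion the count is 816 − 1113 + 312 − 5 = 10.

10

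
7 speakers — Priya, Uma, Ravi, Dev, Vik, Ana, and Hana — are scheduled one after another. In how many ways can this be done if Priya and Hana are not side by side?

Of the 7! = 5040 arrangements, those with Priya and Hana adjacent number 2 × 6! = 1440 (treat the pair as a block with 2 internal orders).
Complementary counting: 5040 − 1440 = 3600.

3600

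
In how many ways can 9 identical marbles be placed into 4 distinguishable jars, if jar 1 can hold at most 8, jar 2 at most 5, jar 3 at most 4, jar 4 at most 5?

144

By stars and bars, unrestricted non-negative solutions to x_1+…+x_4 = 9 number C(9+3,3) = 220.
Subtract solutions that violate a single cap (substitute x_i' = x_i − (cap_i+1)): x_1 ≥ 9 gives C(3,3) = 1; x_2 ≥ 6 gives C(6,3) = 20; x_3 ≥ 5 gives C(7,3) = 35; x_4 ≥ 6 gives C(6,3) = 20. Together 76.
No two caps can be exceeded simultaneously, so the pair terms are all 0.
By inclusion–exclusion the count is 220 − 76 + 0 = 144.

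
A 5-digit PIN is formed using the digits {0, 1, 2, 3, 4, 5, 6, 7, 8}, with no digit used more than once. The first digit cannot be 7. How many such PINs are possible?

The first digit has 9−1 = 8 choices (anything except 7).
The remaining 4 digits are filled from the other 8 symbols without repetition: 8 × 7 × 6 × 5 = 1680.
Total: 8 × 1680 = 13440.

13440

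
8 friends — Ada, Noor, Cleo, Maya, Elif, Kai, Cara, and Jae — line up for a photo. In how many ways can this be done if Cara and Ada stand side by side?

Place the 6 others and the Cara-Ada pair as 7 objects in a line; the pair has 2 internal arrangements.
That gives 2 × 7! = 2 × 5040 = 10080.

10080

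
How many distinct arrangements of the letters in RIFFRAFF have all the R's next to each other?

210

Treat the 2 copies of R as a single block. The multiset to arrange is then {RR, A, F, F, F, F, I}, 7 items in all.
That gives (7)!/(4!) = 210 arrangements.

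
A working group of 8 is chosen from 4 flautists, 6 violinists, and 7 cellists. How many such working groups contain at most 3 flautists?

23595

Split by how many flautists are chosen (0 through 3).
Sum: C(4,0)·C(13,8) + C(4,1)·C(13,7) + C(4,2)·C(13,6) + C(4,3)·C(13,5) = 1287 + 6864 + 10296 + 5148 = 23595.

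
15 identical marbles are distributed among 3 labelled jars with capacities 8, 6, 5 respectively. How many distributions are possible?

Ignoring the caps, the number of non-negative solutions to x_1+…+x_3 = 15 is C(17,2) = 136.
Subtract solutions that violate a single cap (substitute x_i' = x_i − (cap_i+1)): x_1 ≥ 9 gives C(8,2) = 28; x_2 ≥ 7 gives C(10,2) = 45; x_3 ≥ 6 gives C(11,2) = 55. Together 128.
Add back pairs where two caps are both exceeded: 0 + 1 + 6 = 7.
By inclusion–exclusion the count is 136 − 128 + 7 = 15.

15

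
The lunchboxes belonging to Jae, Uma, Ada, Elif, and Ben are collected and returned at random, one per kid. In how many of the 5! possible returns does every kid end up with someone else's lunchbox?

44

This is the derangement count D_5: permutations of 5 items with no fixed point.
By inclusion–exclusion this is Σ_{j=0}^{5} (−1)^j C(5,j)·(5−j)!.
Computing: 120 − 120 + 60 − 20 + 5 − 1 = 44.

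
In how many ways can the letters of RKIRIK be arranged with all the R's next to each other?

Treat the 2 copies of R as a single block. The multiset to arrange is then {RR, I, I, K, K}, 5 items in all.
That gives (5)!/(2!·2!) = 30 arrangements.

30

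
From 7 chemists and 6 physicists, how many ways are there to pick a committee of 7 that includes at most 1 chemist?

7

Split by how many chemists are chosen (0 through 1).
Sum: C(7,0)·C(6,7) + C(7,1)·C(6,6) = 0 + 7 = 7.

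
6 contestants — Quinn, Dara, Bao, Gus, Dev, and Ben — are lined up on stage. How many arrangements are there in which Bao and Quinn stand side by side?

240

Glue Bao and Quinn into one block (2 internal orders), leaving 5 units to arrange in a row.
That gives 2 × 5! = 2 × 120 = 240.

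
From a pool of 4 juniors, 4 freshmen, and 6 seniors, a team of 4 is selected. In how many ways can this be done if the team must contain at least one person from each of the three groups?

528

With no constraint there are C(14,4) = 1001 possible selections.
Subtract selections that omit an entire group: no juniors → C(10,4) = 210; no freshmen → C(10,4) = 210; no seniors → C(8,4) = 70.
Add back selections omitting two groups (i.e. drawn from a single group): C(4,4) + C(4,4) + C(6,4) = 17.
By inclusion–exclusion: 1001 − 490 + 17 = 528.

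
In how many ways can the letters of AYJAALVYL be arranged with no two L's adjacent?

There are 9!/(3!·2!·2!) = 15120 arrangements of AYJAALVYL in total.
Arrangements with the L's together: treat LL as one letter, giving (8)!/(3!·2!) = 3360.
Subtracting, 15120 − 3360 = 11760 arrangements keep the L's apart.

11760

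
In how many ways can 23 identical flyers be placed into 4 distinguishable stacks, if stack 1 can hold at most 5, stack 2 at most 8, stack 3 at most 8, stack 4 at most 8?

83

Ignoring the caps, the number of non-negative solutions to x_1+…+x_4 = 23 is C(26,3) = 2600.
Subtract solutions that violate a single cap (substitute x_i' = x_i − (cap_i+1)): x_1 ≥ 6 gives C(20,3) = 1140; x_2 ≥ 9 gives C(17,3) = 680; x_3 ≥ 9 gives C(17,3) = 680; x_4 ≥ 9 gives C(17,3) = 680. Together 3180.
Add back pairs where two caps are both exceeded: 165 + 165 + 165 + 56 + 56 + 56 = 663.
By inclusion–exclusion the count is 2600 − 3180 + 663 = 83.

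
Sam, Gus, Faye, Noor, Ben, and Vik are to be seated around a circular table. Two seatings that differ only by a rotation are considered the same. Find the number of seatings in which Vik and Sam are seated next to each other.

Glue Vik and Sam into a block (2 internal orders). Seating 5 units around a circle gives (4)! arrangements.
So 2 × (4)! = 2 × 24 = 48.

48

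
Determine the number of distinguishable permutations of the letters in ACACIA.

The 6 letters of ACACIA have repeats: A appearing 3 times and C appearing twice.
The number of distinct arrangements is 6!/(3!·2!) = 720/12 = 60.

60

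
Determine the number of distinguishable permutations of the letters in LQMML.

The 5 letters of LQMML have repeats: L appearing twice and M appearing twice.
The number of distinct arrangements is 5!/(2!·2!) = 120/4 = 30.

30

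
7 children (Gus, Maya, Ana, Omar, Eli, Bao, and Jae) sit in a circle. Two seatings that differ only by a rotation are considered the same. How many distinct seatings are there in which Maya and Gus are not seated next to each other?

Without the restriction there are (6)! = 720 seatings.
Seatings with Maya beside Gus: treat them as a block with 2 internal orders, giving 2 × (5)! = 240.
Subtracting, 720 − 240 = 480.

480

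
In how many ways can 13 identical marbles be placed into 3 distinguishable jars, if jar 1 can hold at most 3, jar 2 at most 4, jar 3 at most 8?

6

Ignoring the caps, the number of non-negative solutions to x_1+…+x_3 = 13 is C(15,2) = 105.
Subtract solutions that violate a single cap (substitute x_i' = x_i − (cap_i+1)): x_1 ≥ 4 gives C(11,2) = 55; x_2 ≥ 5 gives C(10,2) = 45; x_3 ≥ 9 gives C(6,2) = 15. Together 115.
Add back pairs where two caps are both exceeded: 15 + 1 + 0 = 16.
By inclusion–exclusion the count is 105 − 115 + 16 = 6.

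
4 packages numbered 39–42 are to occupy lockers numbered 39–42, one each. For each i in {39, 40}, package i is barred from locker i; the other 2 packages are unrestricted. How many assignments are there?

14

Let Aᵢ (for i ∈ {39, 40}) be the placements that put package i in its forbidden locker. Any j of these fix j positions, leaving (4−j)! ways to fill the rest, and there are C(2,j) ways to pick which j.
By inclusion–exclusion, the number of valid placements is Σ_{j=0}^{2} (−1)^j C(2,j)·(4−j)!.
Computing: 24 − 12 + 2 = 14.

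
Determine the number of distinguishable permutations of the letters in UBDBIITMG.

Letter multiplicities in UBDBIITMG: B×2, D×1, G×1, I×2, M×1, T×1, U×1.
So there are 9! / (2!·2!) = 90720 distinguishable arrangements.

90720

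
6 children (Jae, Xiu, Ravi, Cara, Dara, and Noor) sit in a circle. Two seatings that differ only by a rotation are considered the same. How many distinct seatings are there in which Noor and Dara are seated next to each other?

Treat {Noor, Dara} as one unit (2 internal orders) and seat the resulting 5 units around the table: (4)! circular arrangements.
So 2 × (4)! = 2 × 24 = 48.

48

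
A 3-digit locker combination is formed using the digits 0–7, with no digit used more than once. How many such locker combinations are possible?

This is a permutation of 3 out of 8: P(8,3) = 8!/5!.
8 × 7 × 6 = 336.

336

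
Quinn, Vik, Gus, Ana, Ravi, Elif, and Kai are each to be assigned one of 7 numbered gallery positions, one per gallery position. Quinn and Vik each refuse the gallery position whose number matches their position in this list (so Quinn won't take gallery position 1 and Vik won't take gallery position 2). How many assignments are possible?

3720

Let Aᵢ (for i ∈ {1, 2}) be the placements that put person i in their forbidden gallery position. Any j of these fix j positions, leaving (7−j)! ways to fill the rest, and there are C(2,j) ways to pick which j.
By inclusion–exclusion, the number of valid placements is Σ_{j=0}^{2} (−1)^j C(2,j)·(7−j)!.
Computing: 5040 − 1440 + 120 = 3720.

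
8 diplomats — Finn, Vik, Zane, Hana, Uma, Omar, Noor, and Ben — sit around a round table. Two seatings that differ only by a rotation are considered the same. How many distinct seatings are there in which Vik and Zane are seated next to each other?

1440

Treat {Vik, Zane} as one unit (2 internal orders) and seat the resulting 7 units around the table: (6)! circular arrangements.
So 2 × (6)! = 2 × 720 = 1440.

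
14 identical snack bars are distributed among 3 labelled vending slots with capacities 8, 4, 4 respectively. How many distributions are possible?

Ignoring the caps, the number of non-negative solutions to x_1+…+x_3 = 14 is C(16,2) = 120.
Subtract solutions that violate a single cap (substitute x_i' = x_i − (cap_i+1)): x_1 ≥ 9 gives C(7,2) = 21; x_2 ≥ 5 gives C(11,2) = 55; x_3 ≥ 5 gives C(11,2) = 55. Together 131.
Add back pairs where two caps are both exceeded: 1 + 1 + 15 = 17.
By inclusion–exclusion the count is 120 − 131 + 17 = 6.

6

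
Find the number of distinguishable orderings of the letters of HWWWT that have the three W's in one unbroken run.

Treat the 3 copies of W as a single block. The multiset to arrange is then {WWW, H, T}, 3 items in all.
All 3 items are distinct, so there are (3)! = 6 arrangements.

6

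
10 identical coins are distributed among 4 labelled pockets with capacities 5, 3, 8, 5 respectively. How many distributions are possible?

Ignoring the caps, the number of non-negative solutions to x_1+…+x_4 = 10 is C(13,3) = 286.
Subtract solutions that violate a single cap (substitute x_i' = x_i − (cap_i+1)): x_1 ≥ 6 gives C(7,3) = 35; x_2 ≥ 4 gives C(9,3) = 84; x_3 ≥ 9 gives C(4,3) = 4; x_4 ≥ 6 gives C(7,3) = 35. Together 158.
Add back pairs where two caps are both exceeded: 1 + 0 + 0 + 0 + 1 + 0 = 2.
By inclusion–exclusion the count is 286 − 158 + 2 = 130.

130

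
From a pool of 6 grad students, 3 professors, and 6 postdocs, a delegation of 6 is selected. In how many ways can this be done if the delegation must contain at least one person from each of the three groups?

Unrestricted: C(15,6) = 5005 ways to pick any 6 of the 15.
Subtract selections that omit an entire group: no grad students → C(9,6) = 84; no professors → C(12,6) = 924; no postdocs → C(9,6) = 84.
Add back selections omitting two groups (i.e. drawn from a single group): C(6,6) + C(3,6) + C(6,6) = 2.
By inclusion–exclusion: 5005 − 1092 + 2 = 3915.

3915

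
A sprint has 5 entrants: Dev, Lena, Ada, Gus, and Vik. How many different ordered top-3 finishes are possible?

60

This is an ordered selection of 3 from 5: P(5,3).
That gives 5 × 4 × 3 = 60.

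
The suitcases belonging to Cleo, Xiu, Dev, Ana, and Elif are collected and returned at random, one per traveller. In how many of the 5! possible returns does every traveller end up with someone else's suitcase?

This is the derangement count D_5: permutations of 5 items with no fixed point.
By inclusion–exclusion this is Σ_{j=0}^{5} (−1)^j C(5,j)·(5−j)!.
Computing: 120 − 120 + 60 − 20 + 5 − 1 = 44.

44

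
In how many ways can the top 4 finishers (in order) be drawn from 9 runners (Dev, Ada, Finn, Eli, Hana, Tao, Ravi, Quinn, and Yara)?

There are 9 choices for 1st place, 8 for 2nd, and so on down to 6 for position 4.
That gives 9 × 8 × 7 × 6 = 3024.

3024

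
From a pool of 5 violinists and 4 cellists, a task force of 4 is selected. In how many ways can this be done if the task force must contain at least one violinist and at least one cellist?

120

With no constraint there are C(9,4) = 126 possible selections.
Selections missing a whole group: no violinists → C(4,4) = 1; no cellists → C(5,4) = 5.
Both groups omitted at once is impossible, so 126 − 6 = 120.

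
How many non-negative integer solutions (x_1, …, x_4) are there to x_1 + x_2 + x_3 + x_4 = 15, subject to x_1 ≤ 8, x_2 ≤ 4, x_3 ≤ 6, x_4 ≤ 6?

164

By stars and bars, unrestricted non-negative solutions to x_1+…+x_4 = 15 number C(15+3,3) = 816.
Subtract solutions that violate a single cap (substitute x_i' = x_i − (cap_i+1)): x_1 ≥ 9 gives C(9,3) = 84; x_2 ≥ 5 gives C(13,3) = 286; x_3 ≥ 7 gives C(11,3) = 165; x_4 ≥ 7 gives C(11,3) = 165. Together 700.
Add back pairs where two caps are both exceeded: 4 + 0 + 0 + 20 + 20 + 4 = 48.
By inclusion–exclusion the count is 816 − 700 + 48 = 164.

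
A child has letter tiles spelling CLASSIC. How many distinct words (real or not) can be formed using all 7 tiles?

1260

Letter multiplicities in CLASSIC: A×1, C×2, I×1, L×1, S×2.
So there are 7! / (2!·2!) = 1260 distinguishable arrangements.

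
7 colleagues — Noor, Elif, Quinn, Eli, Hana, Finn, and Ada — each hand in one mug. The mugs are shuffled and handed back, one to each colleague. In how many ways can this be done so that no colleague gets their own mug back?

Count assignments avoiding every fixed point. For any j of the 7 colleagues fixed to their own mug, the other 7−j can be arranged in (7−j)! ways.
By inclusion–exclusion this is Σ_{j=0}^{7} (−1)^j C(7,j)·(7−j)!.
Computing: 5040 − 5040 + 2520 − 840 + 210 − 42 + 7 − 1 = 1854.

1854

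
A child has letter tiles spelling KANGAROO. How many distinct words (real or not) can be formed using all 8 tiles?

The 8 letters of KANGAROO have repeats: A appearing twice and O appearing twice.
So there are 8! / (2!·2!) = 10080 distinguishable arrangements.

10080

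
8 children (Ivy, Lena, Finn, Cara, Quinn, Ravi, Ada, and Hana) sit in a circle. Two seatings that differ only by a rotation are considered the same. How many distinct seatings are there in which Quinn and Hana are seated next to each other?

Glue Quinn and Hana into a block (2 internal orders). Seating 7 units around a circle gives (6)! arrangements.
So 2 × (6)! = 2 × 720 = 1440.

1440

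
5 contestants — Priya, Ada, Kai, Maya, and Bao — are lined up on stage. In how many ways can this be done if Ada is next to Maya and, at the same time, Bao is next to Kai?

Treat {Ada,Maya} as one block (2 orders) and {Bao,Kai} as another (2 orders).
That leaves 3 units to arrange: 2 × 2 × 3! = 4 × 6 = 24.

24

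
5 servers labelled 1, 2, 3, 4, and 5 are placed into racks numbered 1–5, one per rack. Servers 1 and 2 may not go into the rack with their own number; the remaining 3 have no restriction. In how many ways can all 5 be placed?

Let Aᵢ (for i ∈ {1, 2}) be the placements that put server i in its forbidden rack. Any j of these fix j positions, leaving (5−j)! ways to fill the rest, and there are C(2,j) ways to pick which j.
By inclusion–exclusion, the number of valid placements is Σ_{j=0}^{2} (−1)^j C(2,j)·(5−j)!.
Computing: 120 − 48 + 6 = 78.

78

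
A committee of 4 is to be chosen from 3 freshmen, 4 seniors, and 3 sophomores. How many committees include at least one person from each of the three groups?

126

With no constraint there are C(10,4) = 210 possible selections.
Selections missing a whole group: no freshmen → C(7,4) = 35; no seniors → C(6,4) = 15; no sophomores → C(7,4) = 35.
Add back selections omitting two groups (i.e. drawn from a single group): C(3,4) + C(4,4) + C(3,4) = 1.
By inclusion–exclusion: 210 − 85 + 1 = 126.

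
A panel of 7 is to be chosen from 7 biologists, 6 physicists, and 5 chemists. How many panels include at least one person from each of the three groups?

28987

Total 7-person selections from all 18: C(18,7) = 31824.
Selections missing a whole group: no biologists → C(11,7) = 330; no physicists → C(12,7) = 792; no chemists → C(13,7) = 1716.
Add back selections omitting two groups (i.e. drawn from a single group): C(7,7) + C(6,7) + C(5,7) = 1.
By inclusion–exclusion: 31824 − 2838 + 1 = 28987.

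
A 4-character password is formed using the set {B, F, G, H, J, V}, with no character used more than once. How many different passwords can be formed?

360

Choose and order 4 of the 6 symbols: the first character has 6 options, the next 5, then 4, 3.
6 × 5 × 4 × 3 = 360.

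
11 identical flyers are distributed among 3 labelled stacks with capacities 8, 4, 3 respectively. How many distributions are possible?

By stars and bars, unrestricted non-negative solutions to x_1+…+x_3 = 11 number C(11+2,2) = 78.
Subtract solutions that violate a single cap (substitute x_i' = x_i − (cap_i+1)): x_1 ≥ 9 gives C(4,2) = 6; x_2 ≥ 5 gives C(8,2) = 28; x_3 ≥ 4 gives C(9,2) = 36. Together 70.
Add back pairs where two caps are both exceeded: 0 + 0 + 6 = 6.
By inclusion–exclusion the count is 78 − 70 + 6 = 14.

14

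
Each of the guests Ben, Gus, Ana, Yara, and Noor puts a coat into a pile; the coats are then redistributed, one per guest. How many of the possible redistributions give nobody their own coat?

44

This is the derangement count D_5: permutations of 5 items with no fixed point.
By inclusion–exclusion this is Σ_{j=0}^{5} (−1)^j C(5,j)·(5−j)!.
Computing: 120 − 120 + 60 − 20 + 5 − 1 = 44.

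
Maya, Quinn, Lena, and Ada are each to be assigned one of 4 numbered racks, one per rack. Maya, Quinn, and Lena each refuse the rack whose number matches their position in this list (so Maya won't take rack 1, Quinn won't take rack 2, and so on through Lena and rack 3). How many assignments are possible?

Let Aᵢ (for i ∈ {1, 2, 3}) be the placements that put person i in their forbidden rack. Any j of these fix j positions, leaving (4−j)! ways to fill the rest, and there are C(3,j) ways to pick which j.
By inclusion–exclusion, the number of valid placements is Σ_{j=0}^{3} (−1)^j C(3,j)·(4−j)!.
Computing: 24 − 18 + 6 − 1 = 11.

11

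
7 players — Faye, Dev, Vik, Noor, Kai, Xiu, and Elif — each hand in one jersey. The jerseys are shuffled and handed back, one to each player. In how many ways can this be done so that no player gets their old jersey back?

Let Aᵢ be the assignments in which player i gets their old jersey. We want the size of the complement of A₁∪…∪A_7.
By inclusion–exclusion this is Σ_{j=0}^{7} (−1)^j C(7,j)·(7−j)!.
Computing: 5040 − 5040 + 2520 − 840 + 210 − 42 + 7 − 1 = 1854.

1854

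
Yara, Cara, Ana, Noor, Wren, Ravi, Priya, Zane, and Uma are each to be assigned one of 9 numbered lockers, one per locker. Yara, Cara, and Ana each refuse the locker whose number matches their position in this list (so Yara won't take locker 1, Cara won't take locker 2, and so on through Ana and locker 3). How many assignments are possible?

256320

Let Aᵢ (for i ∈ {1, 2, 3}) be the placements that put person i in their forbidden locker. Any j of these fix j positions, leaving (9−j)! ways to fill the rest, and there are C(3,j) ways to pick which j.
By inclusion–exclusion, the number of valid placements is Σ_{j=0}^{3} (−1)^j C(3,j)·(9−j)!.
Computing: 362880 − 120960 + 15120 − 720 = 256320.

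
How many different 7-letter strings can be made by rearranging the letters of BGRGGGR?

105

The 7 letters of BGRGGGR have repeats: G appearing 4 times and R appearing twice.
So there are 7! / (4!·2!) = 105 distinguishable arrangements.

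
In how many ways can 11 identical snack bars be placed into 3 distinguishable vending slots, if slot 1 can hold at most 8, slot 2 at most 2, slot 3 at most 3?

6

By stars and bars, unrestricted non-negative solutions to x_1+…+x_3 = 11 number C(11+2,2) = 78.
Subtract solutions that violate a single cap (substitute x_i' = x_i − (cap_i+1)): x_1 ≥ 9 gives C(4,2) = 6; x_2 ≥ 3 gives C(10,2) = 45; x_3 ≥ 4 gives C(9,2) = 36. Together 87.
Add back pairs where two caps are both exceeded: 0 + 0 + 15 = 15.
By inclusion–exclusion the count is 78 − 87 + 15 = 6.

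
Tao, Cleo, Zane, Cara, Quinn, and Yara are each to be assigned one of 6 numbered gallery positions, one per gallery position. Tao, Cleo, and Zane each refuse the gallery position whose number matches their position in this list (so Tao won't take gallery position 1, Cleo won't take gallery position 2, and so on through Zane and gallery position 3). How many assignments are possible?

426

Let Aᵢ (for i ∈ {1, 2, 3}) be the placements that put person i in their forbidden gallery position. Any j of these fix j positions, leaving (6−j)! ways to fill the rest, and there are C(3,j) ways to pick which j.
By inclusion–exclusion, the number of valid placements is Σ_{j=0}^{3} (−1)^j C(3,j)·(6−j)!.
Computing: 720 − 360 + 72 − 6 = 426.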